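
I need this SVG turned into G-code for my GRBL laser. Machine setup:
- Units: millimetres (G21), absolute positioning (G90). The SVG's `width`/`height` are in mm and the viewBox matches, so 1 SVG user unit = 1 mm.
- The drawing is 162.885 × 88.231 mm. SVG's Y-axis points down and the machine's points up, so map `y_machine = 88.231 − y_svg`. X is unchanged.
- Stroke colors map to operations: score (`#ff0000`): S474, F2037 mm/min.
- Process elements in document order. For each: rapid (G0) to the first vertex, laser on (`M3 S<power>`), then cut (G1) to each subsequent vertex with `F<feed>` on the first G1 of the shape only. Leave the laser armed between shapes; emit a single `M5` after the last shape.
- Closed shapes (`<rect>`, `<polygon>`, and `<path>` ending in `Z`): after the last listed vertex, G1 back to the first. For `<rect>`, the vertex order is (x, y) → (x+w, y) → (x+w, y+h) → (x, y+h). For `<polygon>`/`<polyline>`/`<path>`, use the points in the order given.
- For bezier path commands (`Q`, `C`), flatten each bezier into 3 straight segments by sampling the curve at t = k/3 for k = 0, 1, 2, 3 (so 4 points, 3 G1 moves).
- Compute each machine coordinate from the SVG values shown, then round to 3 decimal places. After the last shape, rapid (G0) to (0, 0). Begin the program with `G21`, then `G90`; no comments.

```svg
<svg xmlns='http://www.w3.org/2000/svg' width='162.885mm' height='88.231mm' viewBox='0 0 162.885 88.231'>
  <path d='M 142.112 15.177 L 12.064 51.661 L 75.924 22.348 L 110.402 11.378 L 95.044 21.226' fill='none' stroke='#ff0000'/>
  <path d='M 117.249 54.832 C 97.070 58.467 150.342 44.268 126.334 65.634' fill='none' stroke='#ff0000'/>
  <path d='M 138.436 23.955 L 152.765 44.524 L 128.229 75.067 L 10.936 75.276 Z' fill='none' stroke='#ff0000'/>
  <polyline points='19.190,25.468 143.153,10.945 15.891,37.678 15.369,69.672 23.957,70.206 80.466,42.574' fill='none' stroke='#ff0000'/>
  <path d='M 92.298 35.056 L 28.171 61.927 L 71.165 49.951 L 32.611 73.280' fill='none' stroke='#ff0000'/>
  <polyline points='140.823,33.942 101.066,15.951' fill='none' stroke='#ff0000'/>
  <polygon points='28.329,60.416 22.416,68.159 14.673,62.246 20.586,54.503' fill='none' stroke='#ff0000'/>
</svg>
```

Since the viewBox matches the mm dimensions, user units are millimetres directly. The only transform is the Y-flip y_m = 88.231 − y_svg.

Shape 1 is a open polyline drawn with `<path>`. Its stroke #ff0000 means score at S474, F2037. After flipping Y the toolpath is (142.112,73.054) → (12.064,36.570) → (75.924,65.883) → (110.402,76.853) → (95.044,67.005).

Shape 2 is a cubic bezier drawn with `<path>`. Its stroke #ff0000 means score at S474, F2037. After flipping Y the toolpath is (117.249,33.399) → (115.971,33.731) → (130.165,34.086) → (126.334,22.597).

Shape 3 is a closed polygon drawn with `<path>`. Its stroke #ff0000 means score at S474, F2037. After flipping Y the toolpath is (138.436,64.276) → (152.765,43.707) → (128.229,13.164) → (10.936,12.955) → (138.436,64.276), returning to the start.

Shape 4 is a open polyline drawn with `<polyline>`. Its stroke #ff0000 means score at S474, F2037. After flipping Y the toolpath is (19.190,62.763) → (143.153,77.286) → (15.891,50.553) → (15.369,18.559) → (23.957,18.025) → (80.466,45.657).

Shape 5 is a open polyline drawn with `<path>`. Its stroke #ff0000 means score at S474, F2037. After flipping Y the toolpath is (92.298,53.175) → (28.171,26.304) → (71.165,38.280) → (32.611,14.951).

Shape 6 is a line segment drawn with `<polyline>`. Its stroke #ff0000 means score at S474, F2037. After flipping Y the toolpath is (140.823,54.289) → (101.066,72.280).

Shape 7 is a regular polygon drawn with `<polygon>`. Its stroke #ff0000 means score at S474, F2037. After flipping Y the toolpath is (28.329,27.815) → (22.416,20.072) → (14.673,25.985) → (20.586,33.728) → (28.329,27.815), returning to the start.

G21
G90
G0 X142.112 Y73.054
M3 S474
G1 X12.064 Y36.570 F2037
G1 X75.924 Y65.883
G1 X110.402 Y76.853
G1 X95.044 Y67.005
G0 X117.249 Y33.399
M3 S474
G1 X115.971 Y33.731 F2037
G1 X130.165 Y34.086
G1 X126.334 Y22.597
G0 X138.436 Y64.276
M3 S474
G1 X152.765 Y43.707 F2037
G1 X128.229 Y13.164
G1 X10.936 Y12.955
G1 X138.436 Y64.276
G0 X19.190 Y62.763
M3 S474
G1 X143.153 Y77.286 F2037
G1 X15.891 Y50.553
G1 X15.369 Y18.559
G1 X23.957 Y18.025
G1 X80.466 Y45.657
G0 X92.298 Y53.175
M3 S474
G1 X28.171 Y26.304 F2037
G1 X71.165 Y38.280
G1 X32.611 Y14.951
G0 X140.823 Y54.289
M3 S474
G1 X101.066 Y72.280 F2037
G0 X28.329 Y27.815
M3 S474
G1 X22.416 Y20.072 F2037
G1 X14.673 Y25.985
G1 X20.586 Y33.728
G1 X28.329 Y27.815
M5
G0 X0.000 Y0.000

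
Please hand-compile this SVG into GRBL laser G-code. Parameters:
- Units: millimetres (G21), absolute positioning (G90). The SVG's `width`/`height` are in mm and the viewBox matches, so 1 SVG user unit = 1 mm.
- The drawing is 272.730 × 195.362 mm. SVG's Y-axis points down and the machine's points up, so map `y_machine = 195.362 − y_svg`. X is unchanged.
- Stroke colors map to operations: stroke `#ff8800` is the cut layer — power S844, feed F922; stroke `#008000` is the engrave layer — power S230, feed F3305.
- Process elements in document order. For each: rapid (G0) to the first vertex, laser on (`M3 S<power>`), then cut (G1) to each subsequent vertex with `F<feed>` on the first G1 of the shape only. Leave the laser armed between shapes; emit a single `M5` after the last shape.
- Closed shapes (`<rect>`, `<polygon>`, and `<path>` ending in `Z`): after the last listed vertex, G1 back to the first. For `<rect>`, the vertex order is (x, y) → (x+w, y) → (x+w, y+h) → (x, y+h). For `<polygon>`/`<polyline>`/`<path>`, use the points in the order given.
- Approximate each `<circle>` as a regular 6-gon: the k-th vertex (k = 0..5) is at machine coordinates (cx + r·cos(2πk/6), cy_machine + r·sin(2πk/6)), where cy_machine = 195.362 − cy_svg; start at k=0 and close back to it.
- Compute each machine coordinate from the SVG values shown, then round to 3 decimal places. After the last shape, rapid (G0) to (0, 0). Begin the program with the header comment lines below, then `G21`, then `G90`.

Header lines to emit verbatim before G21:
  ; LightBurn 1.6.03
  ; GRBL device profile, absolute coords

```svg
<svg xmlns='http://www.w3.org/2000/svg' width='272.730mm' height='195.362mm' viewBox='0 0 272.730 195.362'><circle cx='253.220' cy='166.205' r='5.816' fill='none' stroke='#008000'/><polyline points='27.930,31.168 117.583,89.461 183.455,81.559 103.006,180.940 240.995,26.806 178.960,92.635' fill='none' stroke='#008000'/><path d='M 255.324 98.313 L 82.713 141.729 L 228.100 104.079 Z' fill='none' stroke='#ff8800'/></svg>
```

1 u = 1 mm; y_m = 195.362 − y.

[1] `<circle>` circle, #008000→engrave S230 F3305: (259.036,29.157) → (256.128,34.194) → (250.312,34.194) → (247.404,29.157) → (250.312,24.120) → (256.128,24.120) → (259.036,29.157) (closed)

[2] `<polyline>` open polyline, #008000→engrave S230 F3305: (27.930,164.194) → (117.583,105.901) → (183.455,113.803) → (103.006,14.422) → (240.995,168.556) → (178.960,102.727)

[3] `<path>` closed polygon, #ff8800→cut S844 F922: (255.324,97.049) → (82.713,53.633) → (228.100,91.283) → (255.324,97.049) (closed)

; LightBurn 1.6.03
; GRBL device profile, absolute coords
G21
G90
G0 X259.036 Y29.157
M3 S230
G1 X256.128 Y34.194 F3305
G1 X250.312 Y34.194
G1 X247.404 Y29.157
G1 X250.312 Y24.120
G1 X256.128 Y24.120
G1 X259.036 Y29.157
G0 X27.930 Y164.194
M3 S230
G1 X117.583 Y105.901 F3305
G1 X183.455 Y113.803
G1 X103.006 Y14.422
G1 X240.995 Y168.556
G1 X178.960 Y102.727
G0 X255.324 Y97.049
M3 S844
G1 X82.713 Y53.633 F922
G1 X228.100 Y91.283
G1 X255.324 Y97.049
M5
G0 X0.000 Y0.000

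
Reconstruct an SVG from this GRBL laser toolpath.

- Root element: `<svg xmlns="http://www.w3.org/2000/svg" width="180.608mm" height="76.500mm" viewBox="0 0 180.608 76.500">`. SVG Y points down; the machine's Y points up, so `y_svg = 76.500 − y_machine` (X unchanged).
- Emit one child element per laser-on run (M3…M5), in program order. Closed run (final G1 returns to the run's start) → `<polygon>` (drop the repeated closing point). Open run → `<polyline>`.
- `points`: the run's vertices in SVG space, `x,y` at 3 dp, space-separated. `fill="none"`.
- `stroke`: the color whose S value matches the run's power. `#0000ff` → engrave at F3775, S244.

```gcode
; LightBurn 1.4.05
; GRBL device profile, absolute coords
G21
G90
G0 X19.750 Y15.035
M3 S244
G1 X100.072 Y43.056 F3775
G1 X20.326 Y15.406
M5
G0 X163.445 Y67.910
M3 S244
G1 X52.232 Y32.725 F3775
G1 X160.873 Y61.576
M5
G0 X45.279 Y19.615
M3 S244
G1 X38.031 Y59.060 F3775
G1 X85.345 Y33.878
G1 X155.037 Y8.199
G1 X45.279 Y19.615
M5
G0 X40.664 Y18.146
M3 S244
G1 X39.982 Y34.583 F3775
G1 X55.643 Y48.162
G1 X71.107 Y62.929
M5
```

<svg xmlns="http://www.w3.org/2000/svg" width="180.608mm" height="76.500mm" viewBox="0 0 180.608 76.500">
  <polyline points="19.750,61.465 100.072,33.444 20.326,61.094" fill="none" stroke="#0000ff"/>
  <polyline points="163.445,8.590 52.232,43.775 160.873,14.924" fill="none" stroke="#0000ff"/>
  <polygon points="45.279,56.885 38.031,17.440 85.345,42.622 155.037,68.301" fill="none" stroke="#0000ff"/>
  <polyline points="40.664,58.354 39.982,41.917 55.643,28.338 71.107,13.571" fill="none" stroke="#0000ff"/>
</svg>

y_svg = 76.500 − y_m. Every run uses S244, so all elements get stroke `#0000ff` (engrave).

[1] open run; points: 19.750,61.465 100.072,33.444 20.326,61.094

[2] open run; points: 163.445,8.590 52.232,43.775 160.873,14.924

[3] closed run; points: 45.279,56.885 38.031,17.440 85.345,42.622 155.037,68.301

[4] open run; points: 40.664,58.354 39.982,41.917 55.643,28.338 71.107,13.571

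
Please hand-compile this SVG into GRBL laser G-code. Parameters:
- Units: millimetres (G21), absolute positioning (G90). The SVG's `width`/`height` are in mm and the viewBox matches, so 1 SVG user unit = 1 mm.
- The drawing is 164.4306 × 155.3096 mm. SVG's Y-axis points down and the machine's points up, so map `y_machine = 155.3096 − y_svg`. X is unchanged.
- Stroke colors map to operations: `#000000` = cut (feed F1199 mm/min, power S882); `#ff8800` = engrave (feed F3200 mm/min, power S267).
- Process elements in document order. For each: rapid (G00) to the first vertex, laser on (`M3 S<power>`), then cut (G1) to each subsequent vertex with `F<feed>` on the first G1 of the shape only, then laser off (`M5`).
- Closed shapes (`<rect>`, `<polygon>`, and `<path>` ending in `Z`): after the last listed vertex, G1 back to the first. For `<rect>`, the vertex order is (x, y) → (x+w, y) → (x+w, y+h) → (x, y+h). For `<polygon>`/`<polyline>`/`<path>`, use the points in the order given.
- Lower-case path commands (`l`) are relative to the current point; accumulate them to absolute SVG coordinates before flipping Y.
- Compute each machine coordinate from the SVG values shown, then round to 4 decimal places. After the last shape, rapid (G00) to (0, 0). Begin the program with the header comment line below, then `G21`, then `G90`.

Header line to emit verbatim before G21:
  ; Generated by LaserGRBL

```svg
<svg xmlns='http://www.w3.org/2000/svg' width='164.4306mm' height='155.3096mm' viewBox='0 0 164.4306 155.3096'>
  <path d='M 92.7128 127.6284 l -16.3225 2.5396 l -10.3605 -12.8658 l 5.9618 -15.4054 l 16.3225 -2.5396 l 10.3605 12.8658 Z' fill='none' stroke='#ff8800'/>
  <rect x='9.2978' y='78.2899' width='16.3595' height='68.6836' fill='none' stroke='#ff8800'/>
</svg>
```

; Generated by LaserGRBL
G21
G90
G00 X92.7128 Y27.6812
M3 S267
G1 X76.3903 Y25.1416 F3200
G1 X66.0298 Y38.0074
G1 X71.9916 Y53.4128
G1 X88.3141 Y55.9524
G1 X98.6746 Y43.0866
G1 X92.7128 Y27.6812
M5
G00 X9.2978 Y77.0197
M3 S267
G1 X25.6573 Y77.0197 F3200
G1 X25.6573 Y8.3361
G1 X9.2978 Y8.3361
G1 X9.2978 Y77.0197
M5
G00 X0.0000 Y0.0000

viewBox `0 0 164.4306 155.3096` with mm width/height → 1 unit = 1 mm. Flip: y_m = 155.3096 − y_svg.

**Shape 1** — `<path>` regular polygon, stroke `#ff8800` → engrave (S267, F3200). Machine vertices: (92.7128,27.6812) → (76.3903,25.1416) → (66.0298,38.0074) → (71.9916,53.4128) → (88.3141,55.9524) → (98.6746,43.0866) → (92.7128,27.6812). Closed: final G1 returns to the first vertex.

**Shape 2** — `<rect>` rectangle, stroke `#ff8800` → engrave (S267, F3200). Machine vertices: (9.2978,77.0197) → (25.6573,77.0197) → (25.6573,8.3361) → (9.2978,8.3361) → (9.2978,77.0197). Closed: final G1 returns to the first vertex.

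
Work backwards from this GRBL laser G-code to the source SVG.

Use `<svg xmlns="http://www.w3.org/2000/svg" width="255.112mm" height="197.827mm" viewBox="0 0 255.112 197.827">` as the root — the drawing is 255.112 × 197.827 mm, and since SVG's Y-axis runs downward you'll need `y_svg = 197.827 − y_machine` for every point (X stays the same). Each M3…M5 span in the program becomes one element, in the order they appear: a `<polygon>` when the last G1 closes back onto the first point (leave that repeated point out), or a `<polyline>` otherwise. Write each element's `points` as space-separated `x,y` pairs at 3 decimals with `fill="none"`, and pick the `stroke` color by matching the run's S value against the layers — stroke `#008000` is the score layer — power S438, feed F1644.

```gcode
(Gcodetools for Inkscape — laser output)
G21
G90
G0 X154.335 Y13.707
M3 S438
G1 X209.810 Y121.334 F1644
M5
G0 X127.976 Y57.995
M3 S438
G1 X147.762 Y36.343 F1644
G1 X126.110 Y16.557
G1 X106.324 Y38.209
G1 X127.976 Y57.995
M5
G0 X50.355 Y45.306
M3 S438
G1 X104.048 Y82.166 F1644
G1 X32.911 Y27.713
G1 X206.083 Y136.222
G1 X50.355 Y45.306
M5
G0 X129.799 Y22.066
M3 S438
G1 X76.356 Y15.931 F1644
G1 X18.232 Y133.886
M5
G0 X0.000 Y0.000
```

y_svg = 197.827 − y_m. Every run uses S438, so all elements get stroke `#008000` (score).

[1] open run; points: 154.335,184.120 209.810,76.493

[2] closed run; points: 127.976,139.832 147.762,161.484 126.110,181.270 106.324,159.618

[3] closed run; points: 50.355,152.521 104.048,115.661 32.911,170.114 206.083,61.605

[4] open run; points: 129.799,175.761 76.356,181.896 18.232,63.941

<svg xmlns="http://www.w3.org/2000/svg" width="255.112mm" height="197.827mm" viewBox="0 0 255.112 197.827">
  <polyline points="154.335,184.120 209.810,76.493" fill="none" stroke="#008000"/>
  <polygon points="127.976,139.832 147.762,161.484 126.110,181.270 106.324,159.618" fill="none" stroke="#008000"/>
  <polygon points="50.355,152.521 104.048,115.661 32.911,170.114 206.083,61.605" fill="none" stroke="#008000"/>
  <polyline points="129.799,175.761 76.356,181.896 18.232,63.941" fill="none" stroke="#008000"/>
</svg>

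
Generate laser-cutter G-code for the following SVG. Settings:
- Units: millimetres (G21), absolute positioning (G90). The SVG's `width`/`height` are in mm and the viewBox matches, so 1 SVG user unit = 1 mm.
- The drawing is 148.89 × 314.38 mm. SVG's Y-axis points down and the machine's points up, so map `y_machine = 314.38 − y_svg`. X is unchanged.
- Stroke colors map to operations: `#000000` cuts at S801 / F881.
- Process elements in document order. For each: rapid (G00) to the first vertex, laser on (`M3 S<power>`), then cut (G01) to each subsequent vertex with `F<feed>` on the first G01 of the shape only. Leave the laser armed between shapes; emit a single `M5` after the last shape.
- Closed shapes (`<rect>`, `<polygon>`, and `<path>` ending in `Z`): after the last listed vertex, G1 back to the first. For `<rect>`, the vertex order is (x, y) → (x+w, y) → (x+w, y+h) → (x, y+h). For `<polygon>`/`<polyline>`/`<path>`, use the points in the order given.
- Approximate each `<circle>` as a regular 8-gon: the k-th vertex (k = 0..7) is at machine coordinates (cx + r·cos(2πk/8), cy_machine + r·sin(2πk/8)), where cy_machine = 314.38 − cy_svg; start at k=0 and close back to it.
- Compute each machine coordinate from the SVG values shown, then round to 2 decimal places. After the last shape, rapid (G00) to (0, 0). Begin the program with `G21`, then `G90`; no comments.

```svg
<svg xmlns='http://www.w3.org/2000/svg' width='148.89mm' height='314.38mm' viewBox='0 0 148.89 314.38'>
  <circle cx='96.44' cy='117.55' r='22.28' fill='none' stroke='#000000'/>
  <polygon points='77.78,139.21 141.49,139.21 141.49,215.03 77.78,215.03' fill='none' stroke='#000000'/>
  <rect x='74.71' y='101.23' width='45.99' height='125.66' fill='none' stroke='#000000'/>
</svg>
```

G21
G90
G00 X118.72 Y196.83
M3 S801
G01 X112.19 Y212.58 F881
G01 X96.44 Y219.11
G01 X80.69 Y212.58
G01 X74.16 Y196.83
G01 X80.69 Y181.08
G01 X96.44 Y174.55
G01 X112.19 Y181.08
G01 X118.72 Y196.83
G00 X77.78 Y175.17
M3 S801
G01 X141.49 Y175.17 F881
G01 X141.49 Y99.35
G01 X77.78 Y99.35
G01 X77.78 Y175.17
G00 X74.71 Y213.15
M3 S801
G01 X120.70 Y213.15 F881
G01 X120.70 Y87.49
G01 X74.71 Y87.49
G01 X74.71 Y213.15
M5
G00 X0.00 Y0.00

1 u = 1 mm; y_m = 314.38 − y.

[1] `<circle>` circle, #000000→cut S801 F881: (118.72,196.83) → (112.19,212.58) → (96.44,219.11) → (80.69,212.58) → (74.16,196.83) → (80.69,181.08) → (96.44,174.55) → (112.19,181.08) → (118.72,196.83) (closed)

[2] `<polygon>` rectangle, #000000→cut S801 F881: (77.78,175.17) → (141.49,175.17) → (141.49,99.35) → (77.78,99.35) → (77.78,175.17) (closed)

[3] `<rect>` rectangle, #000000→cut S801 F881: (74.71,213.15) → (120.70,213.15) → (120.70,87.49) → (74.71,87.49) → (74.71,213.15) (closed)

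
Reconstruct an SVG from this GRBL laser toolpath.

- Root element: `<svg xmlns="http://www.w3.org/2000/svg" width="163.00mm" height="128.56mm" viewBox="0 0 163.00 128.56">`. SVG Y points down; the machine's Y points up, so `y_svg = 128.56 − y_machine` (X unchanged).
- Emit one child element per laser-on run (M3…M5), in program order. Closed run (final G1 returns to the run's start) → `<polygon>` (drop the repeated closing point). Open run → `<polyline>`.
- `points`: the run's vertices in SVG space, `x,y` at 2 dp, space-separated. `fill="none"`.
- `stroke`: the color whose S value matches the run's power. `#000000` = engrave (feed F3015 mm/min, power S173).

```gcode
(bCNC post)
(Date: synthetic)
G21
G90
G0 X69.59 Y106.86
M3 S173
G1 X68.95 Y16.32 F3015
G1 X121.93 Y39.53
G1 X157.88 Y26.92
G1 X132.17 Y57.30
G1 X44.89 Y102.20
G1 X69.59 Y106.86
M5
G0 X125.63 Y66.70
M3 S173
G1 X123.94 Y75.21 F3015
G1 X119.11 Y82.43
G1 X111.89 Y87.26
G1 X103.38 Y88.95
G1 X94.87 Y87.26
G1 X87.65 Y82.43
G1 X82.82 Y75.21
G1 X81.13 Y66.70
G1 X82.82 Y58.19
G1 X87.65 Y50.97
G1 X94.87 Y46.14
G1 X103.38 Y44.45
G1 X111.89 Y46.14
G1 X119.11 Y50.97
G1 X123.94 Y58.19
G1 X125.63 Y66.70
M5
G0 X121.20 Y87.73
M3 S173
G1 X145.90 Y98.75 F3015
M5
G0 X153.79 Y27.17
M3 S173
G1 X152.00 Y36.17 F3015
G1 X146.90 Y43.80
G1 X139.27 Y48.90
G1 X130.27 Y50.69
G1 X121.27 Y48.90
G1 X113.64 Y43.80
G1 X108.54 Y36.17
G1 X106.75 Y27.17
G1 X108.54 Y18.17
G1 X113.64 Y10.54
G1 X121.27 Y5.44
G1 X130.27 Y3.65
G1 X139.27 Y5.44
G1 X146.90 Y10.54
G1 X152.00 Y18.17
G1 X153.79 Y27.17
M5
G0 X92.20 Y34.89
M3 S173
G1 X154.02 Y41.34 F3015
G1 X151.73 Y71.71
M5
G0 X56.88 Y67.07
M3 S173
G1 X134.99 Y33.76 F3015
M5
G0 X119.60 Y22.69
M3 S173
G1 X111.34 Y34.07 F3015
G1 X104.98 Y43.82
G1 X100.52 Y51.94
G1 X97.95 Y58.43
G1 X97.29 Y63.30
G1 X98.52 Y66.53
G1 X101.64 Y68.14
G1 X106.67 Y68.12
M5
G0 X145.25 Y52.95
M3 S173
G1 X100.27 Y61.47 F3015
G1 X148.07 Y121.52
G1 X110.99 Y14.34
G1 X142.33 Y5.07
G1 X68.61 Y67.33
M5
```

<svg xmlns="http://www.w3.org/2000/svg" width="163.00mm" height="128.56mm" viewBox="0 0 163.00 128.56">
  <polygon points="69.59,21.70 68.95,112.24 121.93,89.03 157.88,101.64 132.17,71.26 44.89,26.36" fill="none" stroke="#000000"/>
  <polygon points="125.63,61.86 123.94,53.35 119.11,46.13 111.89,41.30 103.38,39.61 94.87,41.30 87.65,46.13 82.82,53.35 81.13,61.86 82.82,70.37 87.65,77.59 94.87,82.42 103.38,84.11 111.89,82.42 119.11,77.59 123.94,70.37" fill="none" stroke="#000000"/>
  <polyline points="121.20,40.83 145.90,29.81" fill="none" stroke="#000000"/>
  <polygon points="153.79,101.39 152.00,92.39 146.90,84.76 139.27,79.66 130.27,77.87 121.27,79.66 113.64,84.76 108.54,92.39 106.75,101.39 108.54,110.39 113.64,118.02 121.27,123.12 130.27,124.91 139.27,123.12 146.90,118.02 152.00,110.39" fill="none" stroke="#000000"/>
  <polyline points="92.20,93.67 154.02,87.22 151.73,56.85" fill="none" stroke="#000000"/>
  <polyline points="56.88,61.49 134.99,94.80" fill="none" stroke="#000000"/>
  <polyline points="119.60,105.87 111.34,94.49 104.98,84.74 100.52,76.62 97.95,70.13 97.29,65.26 98.52,62.03 101.64,60.42 106.67,60.44" fill="none" stroke="#000000"/>
  <polyline points="145.25,75.61 100.27,67.09 148.07,7.04 110.99,114.22 142.33,123.49 68.61,61.23" fill="none" stroke="#000000"/>
</svg>

y_svg = 128.56 − y_m. Every run uses S173, so all elements get stroke `#000000` (engrave).

[1] closed run; points: 69.59,21.70 68.95,112.24 121.93,89.03 157.88,101.64 132.17,71.26 44.89,26.36

[2] closed run; points: 125.63,61.86 123.94,53.35 119.11,46.13 111.89,41.30 103.38,39.61 94.87,41.30 87.65,46.13 82.82,53.35 81.13,61.86 82.82,70.37 87.65,77.59 94.87,82.42 103.38,84.11 111.89,82.42 119.11,77.59 123.94,70.37

[3] open run; points: 121.20,40.83 145.90,29.81

[4] closed run; points: 153.79,101.39 152.00,92.39 146.90,84.76 139.27,79.66 130.27,77.87 121.27,79.66 113.64,84.76 108.54,92.39 106.75,101.39 108.54,110.39 113.64,118.02 121.27,123.12 130.27,124.91 139.27,123.12 146.90,118.02 152.00,110.39

[5] open run; points: 92.20,93.67 154.02,87.22 151.73,56.85

[6] open run; points: 56.88,61.49 134.99,94.80

[7] open run; points: 119.60,105.87 111.34,94.49 104.98,84.74 100.52,76.62 97.95,70.13 97.29,65.26 98.52,62.03 101.64,60.42 106.67,60.44

[8] open run; points: 145.25,75.61 100.27,67.09 148.07,7.04 110.99,114.22 142.33,123.49 68.61,61.23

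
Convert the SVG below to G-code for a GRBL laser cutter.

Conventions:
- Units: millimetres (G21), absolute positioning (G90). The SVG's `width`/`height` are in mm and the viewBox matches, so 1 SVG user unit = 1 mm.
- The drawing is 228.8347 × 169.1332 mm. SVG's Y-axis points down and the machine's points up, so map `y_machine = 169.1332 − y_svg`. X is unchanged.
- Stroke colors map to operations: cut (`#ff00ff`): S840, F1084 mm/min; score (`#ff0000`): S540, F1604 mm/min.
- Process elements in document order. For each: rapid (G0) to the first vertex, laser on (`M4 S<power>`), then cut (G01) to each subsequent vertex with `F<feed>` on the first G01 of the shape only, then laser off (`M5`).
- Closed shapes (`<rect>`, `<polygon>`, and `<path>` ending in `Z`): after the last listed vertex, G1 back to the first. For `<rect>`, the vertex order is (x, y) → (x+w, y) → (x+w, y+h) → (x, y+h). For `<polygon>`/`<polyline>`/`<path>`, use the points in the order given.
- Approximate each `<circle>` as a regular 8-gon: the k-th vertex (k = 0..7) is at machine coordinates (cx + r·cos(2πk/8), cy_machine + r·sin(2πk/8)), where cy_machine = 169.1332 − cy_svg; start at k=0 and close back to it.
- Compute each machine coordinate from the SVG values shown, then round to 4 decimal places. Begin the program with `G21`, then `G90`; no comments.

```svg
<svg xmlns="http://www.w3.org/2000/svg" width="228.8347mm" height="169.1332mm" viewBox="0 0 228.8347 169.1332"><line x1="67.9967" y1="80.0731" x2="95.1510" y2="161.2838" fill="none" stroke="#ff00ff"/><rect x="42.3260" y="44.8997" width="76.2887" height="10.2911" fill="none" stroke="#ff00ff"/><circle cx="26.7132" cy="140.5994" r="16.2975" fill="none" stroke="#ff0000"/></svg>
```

G21
G90
G0 X67.9967 Y89.0601
M4 S840
G01 X95.1510 Y7.8494 F1084
M5
G0 X42.3260 Y124.2335
M4 S840
G01 X118.6147 Y124.2335 F1084
G01 X118.6147 Y113.9424
G01 X42.3260 Y113.9424
G01 X42.3260 Y124.2335
M5
G0 X43.0107 Y28.5338
M4 S540
G01 X38.2373 Y40.0579 F1604
G01 X26.7132 Y44.8313
G01 X15.1891 Y40.0579
G01 X10.4157 Y28.5338
G01 X15.1891 Y17.0097
G01 X26.7132 Y12.2363
G01 X38.2373 Y17.0097
G01 X43.0107 Y28.5338
M5

1 u = 1 mm; y_m = 169.1332 − y.

[1] `<line>` line segment, #ff00ff→cut S840 F1084: (67.9967,89.0601) → (95.1510,7.8494)

[2] `<rect>` rectangle, #ff00ff→cut S840 F1084: (42.3260,124.2335) → (118.6147,124.2335) → (118.6147,113.9424) → (42.3260,113.9424) → (42.3260,124.2335) (closed)

[3] `<circle>` circle, #ff0000→score S540 F1604: (43.0107,28.5338) → (38.2373,40.0579) → (26.7132,44.8313) → (15.1891,40.0579) → (10.4157,28.5338) → (15.1891,17.0097) → (26.7132,12.2363) → (38.2373,17.0097) → (43.0107,28.5338) (closed)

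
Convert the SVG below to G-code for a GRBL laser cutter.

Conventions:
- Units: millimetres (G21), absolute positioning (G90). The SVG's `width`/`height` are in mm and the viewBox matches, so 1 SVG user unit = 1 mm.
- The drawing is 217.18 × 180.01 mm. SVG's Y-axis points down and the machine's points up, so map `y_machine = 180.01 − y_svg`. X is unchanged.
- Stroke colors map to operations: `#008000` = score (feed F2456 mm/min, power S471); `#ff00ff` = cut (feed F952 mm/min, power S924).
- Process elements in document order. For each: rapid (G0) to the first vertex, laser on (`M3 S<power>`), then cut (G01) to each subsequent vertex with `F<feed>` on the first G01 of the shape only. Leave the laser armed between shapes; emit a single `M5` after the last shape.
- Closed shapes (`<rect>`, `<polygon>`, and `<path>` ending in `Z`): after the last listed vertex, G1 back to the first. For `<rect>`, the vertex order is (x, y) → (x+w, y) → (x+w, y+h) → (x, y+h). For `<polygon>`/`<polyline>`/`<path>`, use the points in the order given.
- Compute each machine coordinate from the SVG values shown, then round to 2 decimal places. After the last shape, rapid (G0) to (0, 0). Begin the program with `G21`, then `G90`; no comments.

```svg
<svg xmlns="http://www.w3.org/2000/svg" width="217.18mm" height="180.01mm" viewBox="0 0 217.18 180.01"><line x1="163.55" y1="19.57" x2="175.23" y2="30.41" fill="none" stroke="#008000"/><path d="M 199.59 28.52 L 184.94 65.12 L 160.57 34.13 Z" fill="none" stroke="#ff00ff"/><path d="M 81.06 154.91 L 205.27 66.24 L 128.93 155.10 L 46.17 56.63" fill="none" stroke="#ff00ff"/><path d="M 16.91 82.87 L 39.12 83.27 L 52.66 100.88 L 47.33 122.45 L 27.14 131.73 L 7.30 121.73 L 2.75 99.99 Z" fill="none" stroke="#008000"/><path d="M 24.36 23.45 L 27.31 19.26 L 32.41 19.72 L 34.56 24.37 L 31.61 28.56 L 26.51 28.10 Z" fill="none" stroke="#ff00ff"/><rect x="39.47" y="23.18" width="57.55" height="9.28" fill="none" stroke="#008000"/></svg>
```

G21
G90
G0 X163.55 Y160.44
M3 S471
G01 X175.23 Y149.60 F2456
G0 X199.59 Y151.49
M3 S924
G01 X184.94 Y114.89 F952
G01 X160.57 Y145.88
G01 X199.59 Y151.49
G0 X81.06 Y25.10
M3 S924
G01 X205.27 Y113.77 F952
G01 X128.93 Y24.91
G01 X46.17 Y123.38
G0 X16.91 Y97.14
M3 S471
G01 X39.12 Y96.74 F2456
G01 X52.66 Y79.13
G01 X47.33 Y57.56
G01 X27.14 Y48.28
G01 X7.30 Y58.28
G01 X2.75 Y80.02
G01 X16.91 Y97.14
G0 X24.36 Y156.56
M3 S924
G01 X27.31 Y160.75 F952
G01 X32.41 Y160.29
G01 X34.56 Y155.64
G01 X31.61 Y151.45
G01 X26.51 Y151.91
G01 X24.36 Y156.56
G0 X39.47 Y156.83
M3 S471
G01 X97.02 Y156.83 F2456
G01 X97.02 Y147.55
G01 X39.47 Y147.55
G01 X39.47 Y156.83
M5
G0 X0.00 Y0.00

viewBox `0 0 217.18 180.01` with mm width/height → 1 unit = 1 mm. Flip: y_m = 180.01 − y_svg.

**Shape 1** — `<line>` line segment, stroke `#008000` → score (S471, F2456). Machine vertices: (163.55,160.44) → (175.23,149.60). Open path.

**Shape 2** — `<path>` regular polygon, stroke `#ff00ff` → cut (S924, F952). Machine vertices: (199.59,151.49) → (184.94,114.89) → (160.57,145.88) → (199.59,151.49). Closed: final G1 returns to the first vertex.

**Shape 3** — `<path>` open polyline, stroke `#ff00ff` → cut (S924, F952). Machine vertices: (81.06,25.10) → (205.27,113.77) → (128.93,24.91) → (46.17,123.38). Open path.

**Shape 4** — `<path>` regular polygon, stroke `#008000` → score (S471, F2456). Machine vertices: (16.91,97.14) → (39.12,96.74) → (52.66,79.13) → (47.33,57.56) → (27.14,48.28) → (7.30,58.28) → (2.75,80.02) → (16.91,97.14). Closed: final G1 returns to the first vertex.

**Shape 5** — `<path>` regular polygon, stroke `#ff00ff` → cut (S924, F952). Machine vertices: (24.36,156.56) → (27.31,160.75) → (32.41,160.29) → (34.56,155.64) → (31.61,151.45) → (26.51,151.91) → (24.36,156.56). Closed: final G1 returns to the first vertex.

**Shape 6** — `<rect>` rectangle, stroke `#008000` → score (S471, F2456). Machine vertices: (39.47,156.83) → (97.02,156.83) → (97.02,147.55) → (39.47,147.55) → (39.47,156.83). Closed: final G1 returns to the first vertex.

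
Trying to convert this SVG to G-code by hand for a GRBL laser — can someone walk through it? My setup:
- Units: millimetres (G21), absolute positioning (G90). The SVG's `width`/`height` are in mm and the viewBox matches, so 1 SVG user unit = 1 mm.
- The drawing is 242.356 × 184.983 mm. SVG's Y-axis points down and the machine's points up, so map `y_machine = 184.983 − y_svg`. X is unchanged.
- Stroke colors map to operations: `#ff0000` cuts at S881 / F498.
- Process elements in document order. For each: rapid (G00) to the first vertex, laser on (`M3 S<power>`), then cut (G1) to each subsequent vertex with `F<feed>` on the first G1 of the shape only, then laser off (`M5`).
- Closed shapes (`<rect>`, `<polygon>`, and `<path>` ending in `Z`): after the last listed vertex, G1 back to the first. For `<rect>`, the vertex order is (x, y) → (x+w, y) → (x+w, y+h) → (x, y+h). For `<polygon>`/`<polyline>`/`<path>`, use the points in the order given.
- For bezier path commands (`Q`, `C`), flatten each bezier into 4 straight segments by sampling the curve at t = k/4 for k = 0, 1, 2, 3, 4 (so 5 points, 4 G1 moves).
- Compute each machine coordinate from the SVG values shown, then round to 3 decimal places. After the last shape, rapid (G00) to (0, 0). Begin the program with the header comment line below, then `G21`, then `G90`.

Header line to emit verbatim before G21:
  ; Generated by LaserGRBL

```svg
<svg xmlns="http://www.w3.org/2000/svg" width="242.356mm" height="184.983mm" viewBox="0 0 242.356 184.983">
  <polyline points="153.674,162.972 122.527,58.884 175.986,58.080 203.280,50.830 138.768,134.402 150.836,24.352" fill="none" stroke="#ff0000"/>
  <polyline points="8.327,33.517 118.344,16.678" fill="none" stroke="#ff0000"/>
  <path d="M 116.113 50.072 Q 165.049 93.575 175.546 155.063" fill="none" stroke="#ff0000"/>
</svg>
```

Since the viewBox matches the mm dimensions, user units are millimetres directly. The only transform is the Y-flip y_m = 184.983 − y_svg.

Shape 1 is a open polyline drawn with `<polyline>`. Its stroke #ff0000 means cut at S881, F498. After flipping Y the toolpath is (153.674,22.011) → (122.527,126.099) → (175.986,126.903) → (203.280,134.153) → (138.768,50.581) → (150.836,160.631).

Shape 2 is a line segment drawn with `<polyline>`. Its stroke #ff0000 means cut at S881, F498. After flipping Y the toolpath is (8.327,151.466) → (118.344,168.305).

Shape 3 is a quadratic bezier drawn with `<path>`. Its stroke #ff0000 means cut at S881, F498. After flipping Y the toolpath is (116.113,134.911) → (138.179,112.035) → (155.439,86.912) → (167.895,59.540) → (175.546,29.920).

; Generated by LaserGRBL
G21
G90
G00 X153.674 Y22.011
M3 S881
G1 X122.527 Y126.099 F498
G1 X175.986 Y126.903
G1 X203.280 Y134.153
G1 X138.768 Y50.581
G1 X150.836 Y160.631
M5
G00 X8.327 Y151.466
M3 S881
G1 X118.344 Y168.305 F498
M5
G00 X116.113 Y134.911
M3 S881
G1 X138.179 Y112.035 F498
G1 X155.439 Y86.912
G1 X167.895 Y59.540
G1 X175.546 Y29.920
M5
G00 X0.000 Y0.000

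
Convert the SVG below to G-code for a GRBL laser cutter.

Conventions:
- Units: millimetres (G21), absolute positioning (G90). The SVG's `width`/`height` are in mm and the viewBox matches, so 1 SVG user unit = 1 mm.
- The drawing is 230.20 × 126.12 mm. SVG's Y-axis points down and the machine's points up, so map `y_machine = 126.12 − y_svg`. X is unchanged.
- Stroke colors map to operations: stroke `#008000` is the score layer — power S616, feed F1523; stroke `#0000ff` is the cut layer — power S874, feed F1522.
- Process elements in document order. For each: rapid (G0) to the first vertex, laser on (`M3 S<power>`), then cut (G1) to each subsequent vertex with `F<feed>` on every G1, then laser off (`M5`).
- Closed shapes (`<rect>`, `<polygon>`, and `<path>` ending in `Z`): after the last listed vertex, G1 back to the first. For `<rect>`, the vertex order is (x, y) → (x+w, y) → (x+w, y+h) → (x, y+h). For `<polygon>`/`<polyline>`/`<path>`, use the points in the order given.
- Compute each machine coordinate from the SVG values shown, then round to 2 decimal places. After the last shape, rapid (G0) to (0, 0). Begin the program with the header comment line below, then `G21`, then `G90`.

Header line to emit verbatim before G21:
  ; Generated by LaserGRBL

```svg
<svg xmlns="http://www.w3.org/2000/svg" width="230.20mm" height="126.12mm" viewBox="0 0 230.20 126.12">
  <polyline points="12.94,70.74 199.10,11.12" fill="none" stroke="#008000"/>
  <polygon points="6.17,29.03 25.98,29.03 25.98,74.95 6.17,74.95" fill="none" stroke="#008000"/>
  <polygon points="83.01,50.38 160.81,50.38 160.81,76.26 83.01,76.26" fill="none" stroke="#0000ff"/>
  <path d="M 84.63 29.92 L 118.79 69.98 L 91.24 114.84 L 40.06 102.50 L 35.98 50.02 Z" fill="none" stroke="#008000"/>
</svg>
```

Since the viewBox matches the mm dimensions, user units are millimetres directly. The only transform is the Y-flip y_m = 126.12 − y_svg.

Shape 1 is a line segment drawn with `<polyline>`. Its stroke #008000 means score at S616, F1523. After flipping Y the toolpath is (12.94,55.38) → (199.10,115.00).

Shape 2 is a rectangle drawn with `<polygon>`. Its stroke #008000 means score at S616, F1523. After flipping Y the toolpath is (6.17,97.09) → (25.98,97.09) → (25.98,51.17) → (6.17,51.17) → (6.17,97.09), returning to the start.

Shape 3 is a rectangle drawn with `<polygon>`. Its stroke #0000ff means cut at S874, F1522. After flipping Y the toolpath is (83.01,75.74) → (160.81,75.74) → (160.81,49.86) → (83.01,49.86) → (83.01,75.74), returning to the start.

Shape 4 is a regular polygon drawn with `<path>`. Its stroke #008000 means score at S616, F1523. After flipping Y the toolpath is (84.63,96.20) → (118.79,56.14) → (91.24,11.28) → (40.06,23.62) → (35.98,76.10) → (84.63,96.20), returning to the start.

; Generated by LaserGRBL
G21
G90
G0 X12.94 Y55.38
M3 S616
G1 X199.10 Y115.00 F1523
M5
G0 X6.17 Y97.09
M3 S616
G1 X25.98 Y97.09 F1523
G1 X25.98 Y51.17 F1523
G1 X6.17 Y51.17 F1523
G1 X6.17 Y97.09 F1523
M5
G0 X83.01 Y75.74
M3 S874
G1 X160.81 Y75.74 F1522
G1 X160.81 Y49.86 F1522
G1 X83.01 Y49.86 F1522
G1 X83.01 Y75.74 F1522
M5
G0 X84.63 Y96.20
M3 S616
G1 X118.79 Y56.14 F1523
G1 X91.24 Y11.28 F1523
G1 X40.06 Y23.62 F1523
G1 X35.98 Y76.10 F1523
G1 X84.63 Y96.20 F1523
M5
G0 X0.00 Y0.00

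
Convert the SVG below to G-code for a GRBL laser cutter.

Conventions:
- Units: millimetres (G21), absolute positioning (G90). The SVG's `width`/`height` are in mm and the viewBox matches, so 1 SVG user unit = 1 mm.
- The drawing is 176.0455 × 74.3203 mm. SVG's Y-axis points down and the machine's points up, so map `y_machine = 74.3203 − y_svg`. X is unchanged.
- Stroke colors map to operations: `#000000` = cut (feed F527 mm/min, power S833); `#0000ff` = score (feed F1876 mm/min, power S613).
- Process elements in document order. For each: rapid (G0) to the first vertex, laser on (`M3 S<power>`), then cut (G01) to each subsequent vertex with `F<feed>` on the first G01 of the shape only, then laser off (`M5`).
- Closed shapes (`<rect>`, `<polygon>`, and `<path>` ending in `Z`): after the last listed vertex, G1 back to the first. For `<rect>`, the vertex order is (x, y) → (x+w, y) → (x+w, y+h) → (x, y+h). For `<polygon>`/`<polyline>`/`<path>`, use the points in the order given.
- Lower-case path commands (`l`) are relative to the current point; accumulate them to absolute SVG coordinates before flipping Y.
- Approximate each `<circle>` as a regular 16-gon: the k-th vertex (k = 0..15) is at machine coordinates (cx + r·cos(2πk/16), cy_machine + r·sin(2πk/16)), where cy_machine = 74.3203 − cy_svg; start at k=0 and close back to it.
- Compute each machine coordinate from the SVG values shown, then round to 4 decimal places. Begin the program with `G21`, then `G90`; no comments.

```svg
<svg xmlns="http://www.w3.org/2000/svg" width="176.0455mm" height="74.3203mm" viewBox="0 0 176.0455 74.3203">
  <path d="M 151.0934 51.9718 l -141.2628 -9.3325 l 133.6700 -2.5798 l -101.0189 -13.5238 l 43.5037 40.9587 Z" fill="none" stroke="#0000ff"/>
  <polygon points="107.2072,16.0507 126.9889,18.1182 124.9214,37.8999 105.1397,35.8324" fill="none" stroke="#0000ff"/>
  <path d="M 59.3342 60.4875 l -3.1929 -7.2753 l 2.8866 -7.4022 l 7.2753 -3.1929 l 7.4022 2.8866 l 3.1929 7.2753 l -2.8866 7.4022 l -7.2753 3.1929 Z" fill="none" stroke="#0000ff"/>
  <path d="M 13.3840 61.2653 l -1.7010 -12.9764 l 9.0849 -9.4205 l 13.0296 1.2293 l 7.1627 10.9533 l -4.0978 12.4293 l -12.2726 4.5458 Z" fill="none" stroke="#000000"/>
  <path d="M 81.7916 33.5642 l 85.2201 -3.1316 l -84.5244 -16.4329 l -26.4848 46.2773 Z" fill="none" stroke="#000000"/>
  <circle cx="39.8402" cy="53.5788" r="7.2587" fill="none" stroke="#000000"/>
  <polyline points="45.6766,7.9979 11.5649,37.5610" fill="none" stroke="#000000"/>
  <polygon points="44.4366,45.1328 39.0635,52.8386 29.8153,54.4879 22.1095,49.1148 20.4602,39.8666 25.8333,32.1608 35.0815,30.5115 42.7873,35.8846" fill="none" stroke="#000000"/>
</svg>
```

G21
G90
G0 X151.0934 Y22.3485
M3 S613
G01 X9.8306 Y31.6810 F1876
G01 X143.5006 Y34.2608
G01 X42.4817 Y47.7846
G01 X85.9854 Y6.8259
G01 X151.0934 Y22.3485
M5
G0 X107.2072 Y58.2696
M3 S613
G01 X126.9889 Y56.2021 F1876
G01 X124.9214 Y36.4204
G01 X105.1397 Y38.4879
G01 X107.2072 Y58.2696
M5
G0 X59.3342 Y13.8328
M3 S613
G01 X56.1413 Y21.1081 F1876
G01 X59.0279 Y28.5103
G01 X66.3032 Y31.7032
G01 X73.7054 Y28.8166
G01 X76.8983 Y21.5413
G01 X74.0117 Y14.1391
G01 X66.7364 Y10.9462
G01 X59.3342 Y13.8328
M5
G0 X13.3840 Y13.0550
M3 S833
G01 X11.6830 Y26.0314 F527
G01 X20.7679 Y35.4519
G01 X33.7975 Y34.2226
G01 X40.9602 Y23.2693
G01 X36.8624 Y10.8400
G01 X24.5898 Y6.2942
G01 X13.3840 Y13.0550
M5
G0 X81.7916 Y40.7561
M3 S833
G01 X167.0117 Y43.8877 F527
G01 X82.4873 Y60.3206
G01 X56.0025 Y14.0433
G01 X81.7916 Y40.7561
M5
G0 X47.0989 Y20.7415
M3 S833
G01 X46.5464 Y23.5193 F527
G01 X44.9729 Y25.8742
G01 X42.6180 Y27.4477
G01 X39.8402 Y28.0002
G01 X37.0624 Y27.4477
G01 X34.7075 Y25.8742
G01 X33.1340 Y23.5193
G01 X32.5815 Y20.7415
G01 X33.1340 Y17.9637
G01 X34.7075 Y15.6088
G01 X37.0624 Y14.0353
G01 X39.8402 Y13.4828
G01 X42.6180 Y14.0353
G01 X44.9729 Y15.6088
G01 X46.5464 Y17.9637
G01 X47.0989 Y20.7415
M5
G0 X45.6766 Y66.3224
M3 S833
G01 X11.5649 Y36.7593 F527
M5
G0 X44.4366 Y29.1875
M3 S833
G01 X39.0635 Y21.4817 F527
G01 X29.8153 Y19.8324
G01 X22.1095 Y25.2055
G01 X20.4602 Y34.4537
G01 X25.8333 Y42.1595
G01 X35.0815 Y43.8088
G01 X42.7873 Y38.4357
G01 X44.4366 Y29.1875
M5

Since the viewBox matches the mm dimensions, user units are millimetres directly. The only transform is the Y-flip y_m = 74.3203 − y_svg.

Shape 1 is a closed polygon drawn with `<path>`. Its stroke #0000ff means score at S613, F1876. After flipping Y the toolpath is (151.0934,22.3485) → (9.8306,31.6810) → (143.5006,34.2608) → (42.4817,47.7846) → (85.9854,6.8259) → (151.0934,22.3485), returning to the start.

Shape 2 is a regular polygon drawn with `<polygon>`. Its stroke #0000ff means score at S613, F1876. After flipping Y the toolpath is (107.2072,58.2696) → (126.9889,56.2021) → (124.9214,36.4204) → (105.1397,38.4879) → (107.2072,58.2696), returning to the start.

Shape 3 is a regular polygon drawn with `<path>`. Its stroke #0000ff means score at S613, F1876. After flipping Y the toolpath is (59.3342,13.8328) → (56.1413,21.1081) → (59.0279,28.5103) → (66.3032,31.7032) → (73.7054,28.8166) → (76.8983,21.5413) → (74.0117,14.1391) → (66.7364,10.9462) → (59.3342,13.8328), returning to the start.

Shape 4 is a regular polygon drawn with `<path>`. Its stroke #000000 means cut at S833, F527. After flipping Y the toolpath is (13.3840,13.0550) → (11.6830,26.0314) → (20.7679,35.4519) → (33.7975,34.2226) → (40.9602,23.2693) → (36.8624,10.8400) → (24.5898,6.2942) → (13.3840,13.0550), returning to the start.

Shape 5 is a closed polygon drawn with `<path>`. Its stroke #000000 means cut at S833, F527. After flipping Y the toolpath is (81.7916,40.7561) → (167.0117,43.8877) → (82.4873,60.3206) → (56.0025,14.0433) → (81.7916,40.7561), returning to the start.

Shape 6 is a circle drawn with `<circle>`. Its stroke #000000 means cut at S833, F527. After flipping Y the toolpath is (47.0989,20.7415) → (46.5464,23.5193) → (44.9729,25.8742) → (42.6180,27.4477) → (39.8402,28.0002) → (37.0624,27.4477) → (34.7075,25.8742) → (33.1340,23.5193) → (32.5815,20.7415) → (33.1340,17.9637) → (34.7075,15.6088) → (37.0624,14.0353) → (39.8402,13.4828) → (42.6180,14.0353) → (44.9729,15.6088) → (46.5464,17.9637) → (47.0989,20.7415), returning to the start.

Shape 7 is a line segment drawn with `<polyline>`. Its stroke #000000 means cut at S833, F527. After flipping Y the toolpath is (45.6766,66.3224) → (11.5649,36.7593).

Shape 8 is a regular polygon drawn with `<polygon>`. Its stroke #000000 means cut at S833, F527. After flipping Y the toolpath is (44.4366,29.1875) → (39.0635,21.4817) → (29.8153,19.8324) → (22.1095,25.2055) → (20.4602,34.4537) → (25.8333,42.1595) → (35.0815,43.8088) → (42.7873,38.4357) → (44.4366,29.1875), returning to the start.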